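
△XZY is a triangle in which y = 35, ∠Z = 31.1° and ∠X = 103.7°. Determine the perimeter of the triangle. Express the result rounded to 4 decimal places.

The third angle is ∠Y = 180° − ∠X − ∠Z = 45.20°.
Law of sines: x = y·sin X/sin Y ≈ 47.922.
Law of sines: z = y·sin Z/sin Y ≈ 25.478.
Semiperimeter s = (47.922+25.478+35)/2 = 54.2.
Perimeter = 47.922 + 25.478 + 35 = 108.4.

108.4006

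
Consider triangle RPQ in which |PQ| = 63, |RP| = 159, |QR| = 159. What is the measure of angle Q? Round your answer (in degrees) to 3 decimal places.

∠Q ≈ 78.573°

By the law of cosines, cos Q = (|PQ|² + |QR|² − |RP|²) / (2·|PQ|·|QR|) ≈ 0.19811, so ∠Q ≈ 78.57°.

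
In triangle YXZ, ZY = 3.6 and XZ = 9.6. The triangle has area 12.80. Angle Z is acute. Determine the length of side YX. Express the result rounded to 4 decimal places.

From area = ½·XZ·ZY·sin Z, we get sin Z = 2·area/(XZ·ZY) ≈ 0.74074.
Taking the acute solution, ∠Z ≈ 47.79°.
Law of cosines then gives YX ≈ 7.6607.

7.6607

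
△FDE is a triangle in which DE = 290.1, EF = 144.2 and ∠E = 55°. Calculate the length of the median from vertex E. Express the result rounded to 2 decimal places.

195.54

By the law of cosines, FD² = DE² + EF² − 2·DE·EF·cos E = 56963, so FD ≈ 238.67.
Median from E: ½√(2·DE² + 2·EF² − FD²) ≈ 195.54.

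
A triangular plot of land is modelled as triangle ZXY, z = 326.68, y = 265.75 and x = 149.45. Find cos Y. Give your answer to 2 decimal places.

By the law of cosines, cos Y = (z² + x² − y²) / (2·z·x) ≈ 0.59842, so ∠Y ≈ 53.24°.

cos Y ≈ 0.60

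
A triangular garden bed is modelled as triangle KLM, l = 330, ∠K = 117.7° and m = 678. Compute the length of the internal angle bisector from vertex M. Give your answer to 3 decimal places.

By the law of cosines, k² = l² + m² − 2·l·m·cos K = 7.7659e+05, so k ≈ 881.24.
Law of cosines again: cos M = (k² + l² − m²)/(2·k·l) ≈ 0.73210, so ∠M ≈ 42.94°.
The bisector from M has length 2·k·l·cos(∠M/2)/(k+l) ≈ 446.87.

t_M ≈ 446.869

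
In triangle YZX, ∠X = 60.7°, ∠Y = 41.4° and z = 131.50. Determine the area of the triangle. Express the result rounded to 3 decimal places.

The third angle is ∠Z = 180° − ∠X − ∠Y = 77.90°.
Law of sines: y = z·sin Y/sin Z ≈ 88.938.
Law of sines: x = z·sin X/sin Z ≈ 117.28.
Area = ½·z·y·sin X ≈ 5099.6.

5099.601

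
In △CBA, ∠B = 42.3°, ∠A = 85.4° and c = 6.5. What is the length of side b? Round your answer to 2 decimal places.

5.53

The third angle is ∠C = 180° − ∠B − ∠A = 52.30°.
Law of sines: b = c·sin B/sin C ≈ 5.5289.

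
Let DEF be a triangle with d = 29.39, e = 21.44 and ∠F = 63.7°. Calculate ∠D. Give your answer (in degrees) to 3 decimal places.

∠D ≈ 72.281°

By the law of cosines, f² = d² + e² − 2·d·e·cos F = 765.07, so f ≈ 27.66.
Law of cosines again: cos D = (e² + f² − d²)/(2·e·f) ≈ 0.30434, so ∠D ≈ 72.28°.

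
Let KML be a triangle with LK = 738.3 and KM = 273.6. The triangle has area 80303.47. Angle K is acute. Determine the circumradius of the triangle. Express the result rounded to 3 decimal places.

From area = ½·LK·KM·sin K, we get sin K = 2·area/(LK·KM) ≈ 0.79509.
Taking the acute solution, ∠K ≈ 0.919 rad.
Law of cosines then gives ML ≈ 612.31.
Circumradius = ML/(2 sin K) ≈ 385.06.

385.057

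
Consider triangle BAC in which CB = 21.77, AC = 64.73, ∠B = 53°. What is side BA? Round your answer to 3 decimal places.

75.453

Law of sines: sin A = CB·sin B/AC ≈ 0.26860.
Since AC ≥ CB, only the acute value applies: ∠A ≈ 15.58°.
Then ∠C = 180° − ∠B − ∠A ≈ 111.42°.
Law of sines gives BA = AC·sin C/sin B ≈ 75.453.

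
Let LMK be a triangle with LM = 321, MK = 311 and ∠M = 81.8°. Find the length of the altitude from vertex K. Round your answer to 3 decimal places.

h_K ≈ 307.820

By the law of cosines, KL² = LM² + MK² − 2·LM·MK·cos M = 1.7128e+05, so KL ≈ 413.87.
Area = ½·LM·MK·sin M ≈ 49405.
The altitude from K has length 2·area/LM ≈ 307.82.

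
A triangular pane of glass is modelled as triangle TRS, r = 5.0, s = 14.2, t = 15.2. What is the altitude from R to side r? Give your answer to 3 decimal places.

14.193

Semiperimeter p = (15.2 + 5 + 14.2)/2 = 17.2.
Heron's formula: area = √(17.2·2·12.2·3) ≈ 35.483.
The altitude from R has length 2·area/r ≈ 14.193.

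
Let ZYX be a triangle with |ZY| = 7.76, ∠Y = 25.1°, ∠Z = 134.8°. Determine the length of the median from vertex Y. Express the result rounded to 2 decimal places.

The third angle is ∠X = 180° − ∠Z − ∠Y = 20.10°.
Law of sines: |YX| = |ZY|·sin Z/sin X ≈ 16.022.
Law of sines: |XZ| = |ZY|·sin Y/sin X ≈ 9.5786.
Median from Y: ½√(2·|ZY|² + 2·|YX|² − |XZ|²) ≈ 11.642.

m_Y ≈ 11.64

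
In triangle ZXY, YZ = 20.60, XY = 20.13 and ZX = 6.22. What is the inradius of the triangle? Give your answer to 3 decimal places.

Semiperimeter s = (20.13 + 20.6 + 6.22)/2 = 23.475.
Heron's formula: area = √(23.475·3.345·2.875·17.255) ≈ 62.413.
Inradius = area/s = 62.413/23.475 ≈ 2.6587.

2.659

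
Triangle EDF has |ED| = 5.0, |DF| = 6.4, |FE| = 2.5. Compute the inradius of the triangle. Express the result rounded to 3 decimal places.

Semiperimeter s = (6.4 + 2.5 + 5)/2 = 6.95.
Heron's formula: area = √(6.95·0.55·4.45·1.95) ≈ 5.7593.
Inradius = area/s = 5.7593/6.95 ≈ 0.82868.

r ≈ 0.829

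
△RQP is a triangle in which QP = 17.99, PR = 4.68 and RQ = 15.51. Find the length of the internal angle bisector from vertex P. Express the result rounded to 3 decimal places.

t_P ≈ 6.692

By the law of cosines, cos P = (QP² + PR² − RQ²) / (2·QP·PR) ≈ 0.62346, so ∠P ≈ 51.43°.
The bisector from P has length 2·QP·PR·cos(∠P/2)/(QP+PR) ≈ 6.6921.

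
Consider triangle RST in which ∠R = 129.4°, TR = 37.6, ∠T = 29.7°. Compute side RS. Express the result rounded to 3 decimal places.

The third angle is ∠S = 180° − ∠T − ∠R = 20.90°.
Law of sines: RS = TR·sin T/sin S ≈ 52.221.

52.221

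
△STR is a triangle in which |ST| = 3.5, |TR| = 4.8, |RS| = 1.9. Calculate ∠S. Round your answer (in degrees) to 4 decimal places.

By the law of cosines, cos S = (|RS|² + |ST|² − |TR|²) / (2·|RS|·|ST|) ≈ -0.53985, so ∠S ≈ 122.67°.

122.6734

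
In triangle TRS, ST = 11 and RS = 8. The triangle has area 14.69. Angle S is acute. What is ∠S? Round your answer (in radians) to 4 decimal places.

From area = ½·RS·ST·sin S, we get sin S = 2·area/(RS·ST) ≈ 0.33386.
Taking the acute solution, ∠S ≈ 0.340 rad.

∠S ≈ 0.3404 rad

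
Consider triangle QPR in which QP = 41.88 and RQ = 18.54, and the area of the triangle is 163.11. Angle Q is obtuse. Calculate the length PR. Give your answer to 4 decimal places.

59.2188

From area = ½·RQ·QP·sin Q, we get sin Q = 2·area/(RQ·QP) ≈ 0.42014.
Taking the obtuse solution, ∠Q ≈ 155.16°.
Law of cosines then gives PR ≈ 59.219.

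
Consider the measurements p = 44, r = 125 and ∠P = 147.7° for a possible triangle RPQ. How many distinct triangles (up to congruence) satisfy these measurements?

0

r·sin P = 125·sin(147.7°) ≈ 66.79.
Since ∠P is not acute, a triangle exists only if p > r; here p ≤ r, so there is no triangle.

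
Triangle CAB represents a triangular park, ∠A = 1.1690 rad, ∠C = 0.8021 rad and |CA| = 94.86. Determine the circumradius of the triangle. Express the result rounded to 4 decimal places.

51.5016

The third angle is ∠B = π − ∠C − ∠A = 1.1705 rad.
Law of sines: |AB| = |CA|·sin C/sin B ≈ 74.04.
Law of sines: |BC| = |CA|·sin A/sin B ≈ 94.8.
Circumradius = |CA|/(2 sin B) ≈ 51.502.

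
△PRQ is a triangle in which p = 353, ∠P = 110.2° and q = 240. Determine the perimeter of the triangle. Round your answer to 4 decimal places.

perimeter ≈ 781.9311

Law of sines: sin Q = q·sin P/p ≈ 0.63807.
Since p ≥ q, only the acute value applies: ∠Q ≈ 39.65°.
Then ∠R = 180° − ∠P − ∠Q ≈ 30.15°.
Law of sines gives r = p·sin R/sin P ≈ 188.93.
Semiperimeter s = (353+188.93+240)/2 = 390.97.
Perimeter = 353 + 188.93 + 240 = 781.93.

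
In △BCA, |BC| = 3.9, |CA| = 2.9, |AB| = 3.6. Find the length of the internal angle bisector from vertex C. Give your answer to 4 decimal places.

By the law of cosines, cos C = (|BC|² + |CA|² − |AB|²) / (2·|BC|·|CA|) ≈ 0.47126, so ∠C ≈ 61.88°.
The bisector from C has length 2·|BC|·|CA|·cos(∠C/2)/(|BC|+|CA|) ≈ 2.8531.

t_C ≈ 2.8531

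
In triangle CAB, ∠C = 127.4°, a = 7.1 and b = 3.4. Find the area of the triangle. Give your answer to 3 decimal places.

Area = ½·a·b·sin C ≈ 9.5886.

area ≈ 9.589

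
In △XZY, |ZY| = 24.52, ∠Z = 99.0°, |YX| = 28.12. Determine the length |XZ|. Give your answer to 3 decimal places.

Law of sines: sin X = |ZY|·sin Z/|YX| ≈ 0.86124.
Since |YX| ≥ |ZY|, only the acute value applies: ∠X ≈ 59.46°.
Then ∠Y = 180° − ∠Z − ∠X ≈ 21.54°.
Law of sines gives |XZ| = |YX|·sin Y/sin Z ≈ 10.455.

10.455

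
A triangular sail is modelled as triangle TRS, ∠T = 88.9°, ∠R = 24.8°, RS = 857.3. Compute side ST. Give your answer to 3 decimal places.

359.663

The third angle is ∠S = 180° − ∠T − ∠R = 66.30°.
Law of sines: ST = RS·sin R/sin T ≈ 359.66.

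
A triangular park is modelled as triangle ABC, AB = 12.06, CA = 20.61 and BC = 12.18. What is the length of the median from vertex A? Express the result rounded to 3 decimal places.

m_A ≈ 15.749

Median from A: ½√(2·CA² + 2·AB² − BC²) ≈ 15.749.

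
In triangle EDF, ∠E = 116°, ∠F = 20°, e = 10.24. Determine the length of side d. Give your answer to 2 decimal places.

The third angle is ∠D = 180° − ∠F − ∠E = 44.00°.
Law of sines: d = e·sin D/sin E ≈ 7.9143.

7.91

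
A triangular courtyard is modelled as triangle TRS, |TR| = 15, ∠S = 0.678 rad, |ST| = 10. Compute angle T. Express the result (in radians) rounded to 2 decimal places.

2.03

Law of sines: sin R = |ST|·sin S/|TR| ≈ 0.41816.
Since |TR| ≥ |ST|, only the acute value applies: ∠R ≈ 0.431 rad.
Then ∠T = π − ∠S − ∠R ≈ 2.032 rad.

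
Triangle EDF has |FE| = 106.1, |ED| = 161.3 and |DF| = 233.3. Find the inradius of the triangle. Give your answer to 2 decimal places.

Semiperimeter s = (233.3 + 106.1 + 161.3)/2 = 250.35.
Heron's formula: area = √(250.35·17.05·144.25·89.05) ≈ 7404.8.
Inradius = area/s = 7404.8/250.35 ≈ 29.578.

29.58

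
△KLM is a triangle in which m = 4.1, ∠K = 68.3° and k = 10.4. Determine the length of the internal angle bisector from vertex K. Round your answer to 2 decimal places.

t_K ≈ 4.97

Law of sines: sin M = m·sin K/k ≈ 0.36629.
Since k ≥ m, only the acute value applies: ∠M ≈ 21.49°.
Then ∠L = 180° − ∠K − ∠M ≈ 90.21°.
Law of sines gives l = k·sin L/sin K ≈ 11.193.
The bisector from K has length 2·l·m·cos(∠K/2)/(l+m) ≈ 4.9668.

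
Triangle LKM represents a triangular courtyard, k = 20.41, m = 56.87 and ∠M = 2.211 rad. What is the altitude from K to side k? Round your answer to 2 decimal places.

Law of sines: sin K = k·sin M/m ≈ 0.28782.
Since m ≥ k, only the acute value applies: ∠K ≈ 0.292 rad.
Then ∠L = π − ∠M − ∠K ≈ 0.639 rad.
Law of sines gives l = m·sin L/sin M ≈ 42.271.
Area = ½·m·k·sin L ≈ 345.96.
The altitude from K has length 2·area/k ≈ 33.901.

h_K ≈ 33.90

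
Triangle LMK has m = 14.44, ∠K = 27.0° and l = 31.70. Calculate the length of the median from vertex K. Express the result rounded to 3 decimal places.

m_K ≈ 22.523

By the law of cosines, k² = l² + m² − 2·l·m·cos K = 397.69, so k ≈ 19.942.
Median from K: ½√(2·l² + 2·m² − k²) ≈ 22.523.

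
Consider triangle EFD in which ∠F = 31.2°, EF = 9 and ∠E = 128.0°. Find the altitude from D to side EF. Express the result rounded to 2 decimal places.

10.35

The third angle is ∠D = 180° − ∠E − ∠F = 20.80°.
Law of sines: FD = EF·sin E/sin D ≈ 19.972.
Law of sines: DE = EF·sin F/sin D ≈ 13.129.
Area = ½·EF·FD·sin F ≈ 46.557.
The altitude from D has length 2·area/EF ≈ 10.346.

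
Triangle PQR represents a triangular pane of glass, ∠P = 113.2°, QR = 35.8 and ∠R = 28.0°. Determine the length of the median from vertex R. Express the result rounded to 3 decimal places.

The third angle is ∠Q = 180° − ∠R − ∠P = 38.80°.
Law of sines: RP = QR·sin Q/sin P ≈ 24.406.
Law of sines: PQ = QR·sin R/sin P ≈ 18.286.
Median from R: ½√(2·QR² + 2·RP² − PQ²) ≈ 29.241.

m_R ≈ 29.241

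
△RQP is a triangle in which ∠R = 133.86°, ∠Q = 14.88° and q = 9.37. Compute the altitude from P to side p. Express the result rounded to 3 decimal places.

h_P ≈ 6.756

The third angle is ∠P = 180° − ∠R − ∠Q = 31.26°.
Law of sines: r = q·sin R/sin Q ≈ 26.309.
Law of sines: p = q·sin P/sin Q ≈ 18.935.
Area = ½·q·r·sin P ≈ 63.962.
The altitude from P has length 2·area/p ≈ 6.7561.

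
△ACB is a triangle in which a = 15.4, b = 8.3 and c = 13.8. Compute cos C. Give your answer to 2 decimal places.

By the law of cosines, cos C = (b² + a² − c²) / (2·b·a) ≈ 0.45224, so ∠C ≈ 63.11°.

0.45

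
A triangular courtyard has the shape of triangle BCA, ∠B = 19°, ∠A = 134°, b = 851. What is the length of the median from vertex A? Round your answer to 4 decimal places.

The third angle is ∠C = 180° − ∠A − ∠B = 27.00°.
Law of sines: c = b·sin C/sin B ≈ 1186.7.
Law of sines: a = b·sin A/sin B ≈ 1880.3.
Median from A: ½√(2·b² + 2·c² − a²) ≈ 427.02.

m_A ≈ 427.0220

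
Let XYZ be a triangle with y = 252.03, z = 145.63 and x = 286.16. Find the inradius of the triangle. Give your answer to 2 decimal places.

53.63

Semiperimeter s = (286.16 + 252.03 + 145.63)/2 = 341.91.
Heron's formula: area = √(341.91·55.75·89.88·196.28) ≈ 18338.
Inradius = area/s = 18338/341.91 ≈ 53.633.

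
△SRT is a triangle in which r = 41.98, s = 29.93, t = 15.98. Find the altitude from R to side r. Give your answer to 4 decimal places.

Semiperimeter p = (29.93 + 41.98 + 15.98)/2 = 43.945.
Heron's formula: area = √(43.945·14.015·1.965·27.965) ≈ 183.97.
The altitude from R has length 2·area/r ≈ 8.7645.

8.7645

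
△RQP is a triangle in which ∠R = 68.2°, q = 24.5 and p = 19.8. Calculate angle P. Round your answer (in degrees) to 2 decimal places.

By the law of cosines, r² = q² + p² − 2·q·p·cos R = 631.99, so r ≈ 25.139.
Law of cosines again: cos P = (r² + q² − p²)/(2·r·q) ≈ 0.68207, so ∠P ≈ 46.99°.

46.99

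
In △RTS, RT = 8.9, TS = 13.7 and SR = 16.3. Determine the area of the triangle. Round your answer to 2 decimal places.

60.96

Semiperimeter s = (13.7 + 16.3 + 8.9)/2 = 19.45.
Heron's formula: area = √(19.45·5.75·3.15·10.55) ≈ 60.964.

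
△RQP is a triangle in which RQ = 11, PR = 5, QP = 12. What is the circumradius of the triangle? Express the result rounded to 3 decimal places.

By the law of cosines, cos R = (PR² + RQ² − QP²) / (2·PR·RQ) ≈ 0.01818, so ∠R ≈ 88.96°.
Circumradius = QP/(2 sin R) ≈ 6.001.

6.001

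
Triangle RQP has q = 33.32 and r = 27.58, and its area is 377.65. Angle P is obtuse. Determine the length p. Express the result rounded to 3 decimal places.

From area = ½·r·q·sin P, we get sin P = 2·area/(r·q) ≈ 0.82190.
Taking the obtuse solution, ∠P ≈ 124.72°.
Law of cosines then gives p ≈ 54.017.

54.017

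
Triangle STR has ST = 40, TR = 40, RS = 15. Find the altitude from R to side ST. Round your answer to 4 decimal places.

14.7340

Semiperimeter s = (40 + 15 + 40)/2 = 47.5.
Heron's formula: area = √(47.5·7.5·32.5·7.5) ≈ 294.68.
The altitude from R has length 2·area/ST ≈ 14.734.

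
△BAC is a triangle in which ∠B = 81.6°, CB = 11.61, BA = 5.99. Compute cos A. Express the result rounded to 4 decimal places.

cos A ≈ 0.3502

By the law of cosines, AC² = CB² + BA² − 2·CB·BA·cos B = 150.35, so AC ≈ 12.262.
Law of cosines again: cos A = (BA² + AC² − CB²)/(2·BA·AC) ≈ 0.35019, so ∠A ≈ 69.50°.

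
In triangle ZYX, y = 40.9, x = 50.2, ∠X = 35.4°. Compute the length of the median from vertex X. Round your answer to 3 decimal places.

Law of sines: sin Y = y·sin X/x ≈ 0.47196.
Since x ≥ y, only the acute value applies: ∠Y ≈ 28.16°.
Then ∠Z = 180° − ∠X − ∠Y ≈ 116.44°.
Law of sines gives z = x·sin Z/sin X ≈ 77.596.
Median from X: ½√(2·z² + 2·y² − x²) ≈ 56.718.

56.718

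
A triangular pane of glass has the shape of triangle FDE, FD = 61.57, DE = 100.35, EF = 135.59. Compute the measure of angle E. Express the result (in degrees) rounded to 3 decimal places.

By the law of cosines, cos E = (DE² + EF² − FD²) / (2·DE·EF) ≈ 0.90633, so ∠E ≈ 25.00°.

∠E ≈ 24.997°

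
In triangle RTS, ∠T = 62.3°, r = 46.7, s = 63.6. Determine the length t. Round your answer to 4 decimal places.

58.8607

By the law of cosines, t² = s² + r² − 2·s·r·cos T = 3464.6, so t ≈ 58.861.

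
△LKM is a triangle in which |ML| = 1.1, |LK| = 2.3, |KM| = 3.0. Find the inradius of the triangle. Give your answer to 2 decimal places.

Semiperimeter s = (3 + 1.1 + 2.3)/2 = 3.2.
Heron's formula: area = √(3.2·0.2·2.1·0.9) ≈ 1.0998.
Inradius = area/s = 1.0998/3.2 ≈ 0.34369.

r ≈ 0.34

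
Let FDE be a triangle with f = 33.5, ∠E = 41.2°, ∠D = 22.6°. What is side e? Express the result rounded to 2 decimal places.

24.59

The third angle is ∠F = 180° − ∠D − ∠E = 116.20°.
Law of sines: e = f·sin E/sin F ≈ 24.593.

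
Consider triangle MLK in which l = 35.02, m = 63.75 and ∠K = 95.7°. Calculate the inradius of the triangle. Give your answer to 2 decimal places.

r ≈ 12.73

By the law of cosines, k² = m² + l² − 2·m·l·cos K = 5733.9, so k ≈ 75.723.
Area = ½·m·l·sin K ≈ 1110.7.
Semiperimeter s = (63.75+35.02+75.723)/2 = 87.246.
Inradius = area/s = 1110.7/87.246 ≈ 12.731.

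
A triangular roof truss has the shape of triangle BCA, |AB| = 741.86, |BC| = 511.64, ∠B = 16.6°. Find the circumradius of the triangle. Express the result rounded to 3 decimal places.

R ≈ 509.172

By the law of cosines, |CA|² = |AB|² + |BC|² − 2·|AB|·|BC|·cos B = 84640, so |CA| ≈ 290.93.
Area = ½·|AB|·|BC|·sin B ≈ 54219.
Circumradius = |CA|/(2 sin B) ≈ 509.17.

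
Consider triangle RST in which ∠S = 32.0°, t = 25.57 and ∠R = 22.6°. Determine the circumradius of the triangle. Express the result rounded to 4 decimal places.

The third angle is ∠T = 180° − ∠R − ∠S = 125.40°.
Law of sines: r = t·sin R/sin T ≈ 12.055.
Law of sines: s = t·sin S/sin T ≈ 16.623.
Circumradius = t/(2 sin T) ≈ 15.685.

15.6847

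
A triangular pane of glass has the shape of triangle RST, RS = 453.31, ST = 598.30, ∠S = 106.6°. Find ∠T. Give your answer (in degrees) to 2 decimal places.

By the law of cosines, TR² = RS² + ST² − 2·RS·ST·cos S = 7.1842e+05, so TR ≈ 847.6.
Law of cosines again: cos T = (ST² + TR² − RS²)/(2·ST·TR) ≈ 0.85867, so ∠T ≈ 30.83°.

∠T ≈ 30.83°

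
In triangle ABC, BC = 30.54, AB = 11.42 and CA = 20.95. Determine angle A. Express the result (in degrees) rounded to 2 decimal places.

By the law of cosines, cos A = (CA² + AB² − BC²) / (2·CA·AB) ≈ -0.75940, so ∠A ≈ 139.41°.

139.41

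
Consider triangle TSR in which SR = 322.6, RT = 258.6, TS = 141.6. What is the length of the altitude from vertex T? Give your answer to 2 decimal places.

110.35

Semiperimeter s = (322.6 + 258.6 + 141.6)/2 = 361.4.
Heron's formula: area = √(361.4·38.8·102.8·219.8) ≈ 17800.
The altitude from T has length 2·area/SR ≈ 110.35.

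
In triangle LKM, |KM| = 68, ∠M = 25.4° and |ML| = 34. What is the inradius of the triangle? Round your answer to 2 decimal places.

6.98

By the law of cosines, |LK|² = |KM|² + |ML|² − 2·|KM|·|ML|·cos M = 1603, so |LK| ≈ 40.037.
Area = ½·|KM|·|ML|·sin M ≈ 495.85.
Semiperimeter s = (68+34+40.037)/2 = 71.019.
Inradius = area/s = 495.85/71.019 ≈ 6.982.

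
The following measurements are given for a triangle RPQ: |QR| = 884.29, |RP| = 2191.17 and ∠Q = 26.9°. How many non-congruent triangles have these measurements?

|QR|·sin Q = 884.29·sin(26.9°) ≈ 400.1.
Since |RP| ≥ |QR|, exactly one triangle exists.

1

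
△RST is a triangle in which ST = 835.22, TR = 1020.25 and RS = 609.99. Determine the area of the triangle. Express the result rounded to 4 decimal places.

Semiperimeter s = (835.22 + 1020.2 + 609.99)/2 = 1232.7.
Heron's formula: area = √(1232.7·397.51·212.48·622.74) ≈ 2.5464e+05.

254636.3626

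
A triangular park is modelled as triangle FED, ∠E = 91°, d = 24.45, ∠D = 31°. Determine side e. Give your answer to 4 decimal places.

The third angle is ∠F = 180° − ∠E − ∠D = 58.00°.
Law of sines: e = d·sin E/sin D ≈ 47.465.

47.4650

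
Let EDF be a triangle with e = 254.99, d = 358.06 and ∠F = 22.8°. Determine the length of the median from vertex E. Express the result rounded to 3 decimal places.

245.549

By the law of cosines, f² = e² + d² − 2·e·d·cos F = 24891, so f ≈ 157.77.
Median from E: ½√(2·d² + 2·f² − e²) ≈ 245.55.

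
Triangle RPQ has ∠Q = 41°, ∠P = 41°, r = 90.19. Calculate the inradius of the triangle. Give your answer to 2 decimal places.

16.86

The third angle is ∠R = 180° − ∠P − ∠Q = 98.00°.
Law of sines: p = r·sin P/sin R ≈ 59.751.
Law of sines: q = r·sin Q/sin R ≈ 59.751.
Area = ½·r·p·sin Q ≈ 1767.7.
Semiperimeter s = (90.19+59.751+59.751)/2 = 104.85.
Inradius = area/s = 1767.7/104.85 ≈ 16.86.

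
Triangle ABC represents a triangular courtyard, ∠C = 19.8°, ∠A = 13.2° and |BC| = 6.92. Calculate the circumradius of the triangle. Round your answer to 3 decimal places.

The third angle is ∠B = 180° − ∠C − ∠A = 147.00°.
Law of sines: |CA| = |BC|·sin B/sin A ≈ 16.505.
Law of sines: |AB| = |BC|·sin C/sin A ≈ 10.265.
Circumradius = |BC|/(2 sin A) ≈ 15.152.

R ≈ 15.152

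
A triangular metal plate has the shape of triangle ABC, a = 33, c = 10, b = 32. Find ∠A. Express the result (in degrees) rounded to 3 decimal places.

By the law of cosines, cos A = (b² + c² − a²) / (2·b·c) ≈ 0.05469, so ∠A ≈ 86.87°.

86.865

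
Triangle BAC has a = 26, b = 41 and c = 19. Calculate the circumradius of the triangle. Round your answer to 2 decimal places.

27.03

By the law of cosines, cos B = (a² + c² − b²) / (2·a·c) ≈ -0.65182, so ∠B ≈ 130.68°.
Circumradius = b/(2 sin B) ≈ 27.032.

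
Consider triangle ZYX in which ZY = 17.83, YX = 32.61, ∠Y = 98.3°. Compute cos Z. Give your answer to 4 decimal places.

By the law of cosines, XZ² = ZY² + YX² − 2·ZY·YX·cos Y = 1549.2, so XZ ≈ 39.36.
Law of cosines again: cos Z = (XZ² + ZY² − YX²)/(2·XZ·ZY) ≈ 0.57260, so ∠Z ≈ 55.07°.

cos Z ≈ 0.5726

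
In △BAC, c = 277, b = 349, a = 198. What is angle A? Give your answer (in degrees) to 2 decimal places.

By the law of cosines, cos A = (c² + b² − a²) / (2·c·b) ≈ 0.82405, so ∠A ≈ 34.51°.

∠A ≈ 34.51°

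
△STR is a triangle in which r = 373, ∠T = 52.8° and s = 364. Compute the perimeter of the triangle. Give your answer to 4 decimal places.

By the law of cosines, t² = r² + s² − 2·r·s·cos T = 1.0745e+05, so t ≈ 327.8.
Semiperimeter p = (364+327.8+373)/2 = 532.4.
Perimeter = 364 + 327.8 + 373 = 1064.8.

1064.7953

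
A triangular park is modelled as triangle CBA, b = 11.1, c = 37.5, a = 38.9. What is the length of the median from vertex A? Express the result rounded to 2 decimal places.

19.66

Median from A: ½√(2·c² + 2·b² − a²) ≈ 19.658.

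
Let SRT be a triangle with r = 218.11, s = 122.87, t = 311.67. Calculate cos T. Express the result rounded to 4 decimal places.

-0.6431

By the law of cosines, cos T = (s² + r² − t²) / (2·s·r) ≈ -0.64310, so ∠T ≈ 130.02°.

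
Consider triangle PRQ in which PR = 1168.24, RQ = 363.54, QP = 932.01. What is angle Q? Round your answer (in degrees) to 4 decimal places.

By the law of cosines, cos Q = (RQ² + QP² − PR²) / (2·RQ·QP) ≈ -0.53713, so ∠Q ≈ 122.49°.

∠Q ≈ 122.4882°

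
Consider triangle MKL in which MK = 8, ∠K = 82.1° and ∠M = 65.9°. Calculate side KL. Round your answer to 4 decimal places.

The third angle is ∠L = 180° − ∠M − ∠K = 32.00°.
Law of sines: KL = MK·sin M/sin L ≈ 13.781.

13.7807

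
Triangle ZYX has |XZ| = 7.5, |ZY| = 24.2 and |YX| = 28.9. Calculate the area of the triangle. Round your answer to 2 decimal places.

Semiperimeter s = (28.9 + 7.5 + 24.2)/2 = 30.3.
Heron's formula: area = √(30.3·1.4·22.8·6.1) ≈ 76.81.

area ≈ 76.81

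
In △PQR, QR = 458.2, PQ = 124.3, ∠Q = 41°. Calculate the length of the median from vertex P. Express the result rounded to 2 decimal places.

By the law of cosines, RP² = PQ² + QR² − 2·PQ·QR·cos Q = 1.3943e+05, so RP ≈ 373.4.
Median from P: ½√(2·RP² + 2·PQ² − QR²) ≈ 157.97.

m_P ≈ 157.97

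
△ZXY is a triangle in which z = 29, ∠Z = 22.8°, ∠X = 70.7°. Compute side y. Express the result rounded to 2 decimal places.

74.70

The third angle is ∠Y = 180° − ∠Z − ∠X = 86.50°.
Law of sines: y = z·sin Y/sin Z ≈ 74.696.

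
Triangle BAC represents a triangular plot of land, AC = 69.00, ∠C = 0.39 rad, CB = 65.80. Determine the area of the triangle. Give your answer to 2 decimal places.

area ≈ 863.07

Area = ½·AC·CB·sin C ≈ 863.07.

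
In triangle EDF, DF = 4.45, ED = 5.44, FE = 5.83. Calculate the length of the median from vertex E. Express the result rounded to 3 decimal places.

m_E ≈ 5.181

Median from E: ½√(2·FE² + 2·ED² − DF²) ≈ 5.1808.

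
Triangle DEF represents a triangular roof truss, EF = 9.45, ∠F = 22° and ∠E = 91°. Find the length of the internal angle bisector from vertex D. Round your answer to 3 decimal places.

t_D ≈ 4.666

The third angle is ∠D = 180° − ∠E − ∠F = 67.00°.
Law of sines: FD = EF·sin E/sin D ≈ 10.265.
Law of sines: DE = EF·sin F/sin D ≈ 3.8458.
The bisector from D has length 2·FD·DE·cos(∠D/2)/(FD+DE) ≈ 4.6657.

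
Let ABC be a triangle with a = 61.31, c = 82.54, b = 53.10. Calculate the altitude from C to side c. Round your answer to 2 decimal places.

39.42

Semiperimeter s = (61.31 + 53.1 + 82.54)/2 = 98.475.
Heron's formula: area = √(98.475·37.165·45.375·15.935) ≈ 1626.7.
The altitude from C has length 2·area/c ≈ 39.417.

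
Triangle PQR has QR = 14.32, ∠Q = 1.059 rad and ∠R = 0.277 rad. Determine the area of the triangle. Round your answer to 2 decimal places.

The third angle is ∠P = π − ∠Q − ∠R = 1.806 rad.
Law of sines: RP = QR·sin Q/sin P ≈ 12.837.
Law of sines: PQ = QR·sin R/sin P ≈ 4.0266.
Area = ½·QR·RP·sin R ≈ 25.136.

area ≈ 25.14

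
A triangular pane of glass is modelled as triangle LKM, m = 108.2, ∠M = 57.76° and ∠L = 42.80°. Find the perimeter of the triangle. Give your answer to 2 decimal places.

The third angle is ∠K = 180° − ∠M − ∠L = 79.44°.
Law of sines: l = m·sin L/sin M ≈ 86.916.
Law of sines: k = m·sin K/sin M ≈ 125.76.
Semiperimeter s = (86.916+125.76+108.2)/2 = 160.44.
Perimeter = 86.916 + 125.76 + 108.2 = 320.87.

320.87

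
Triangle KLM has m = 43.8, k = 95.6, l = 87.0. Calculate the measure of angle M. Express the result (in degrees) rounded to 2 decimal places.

By the law of cosines, cos M = (k² + l² − m²) / (2·k·l) ≈ 0.88912, so ∠M ≈ 27.24°.

∠M ≈ 27.24°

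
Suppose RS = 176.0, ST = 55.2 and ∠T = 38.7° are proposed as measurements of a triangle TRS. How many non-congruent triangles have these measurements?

ST·sin T = 55.2·sin(38.7°) ≈ 34.51.
Since RS ≥ ST, exactly one triangle exists.

1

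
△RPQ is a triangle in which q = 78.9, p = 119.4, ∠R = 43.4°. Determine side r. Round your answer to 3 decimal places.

By the law of cosines, r² = p² + q² − 2·p·q·cos R = 6791.9, so r ≈ 82.413.

82.413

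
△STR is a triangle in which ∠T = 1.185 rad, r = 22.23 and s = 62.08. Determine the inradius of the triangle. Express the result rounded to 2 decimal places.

By the law of cosines, t² = r² + s² − 2·r·s·cos T = 3309.5, so t ≈ 57.528.
Area = ½·r·s·sin T ≈ 639.3.
Semiperimeter p = (62.08+57.528+22.23)/2 = 70.919.
Inradius = area/p = 639.3/70.919 ≈ 9.0145.

9.01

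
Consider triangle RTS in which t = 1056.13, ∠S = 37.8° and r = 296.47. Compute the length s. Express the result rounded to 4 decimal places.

By the law of cosines, s² = r² + t² − 2·r·t·cos S = 7.0849e+05, so s ≈ 841.72.

841.7201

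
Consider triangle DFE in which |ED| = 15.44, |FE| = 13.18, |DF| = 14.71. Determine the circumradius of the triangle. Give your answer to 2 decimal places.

8.39

By the law of cosines, cos D = (|ED|² + |DF|² − |FE|²) / (2·|ED|·|DF|) ≈ 0.61875, so ∠D ≈ 51.77°.
Circumradius = |FE|/(2 sin D) ≈ 8.3886.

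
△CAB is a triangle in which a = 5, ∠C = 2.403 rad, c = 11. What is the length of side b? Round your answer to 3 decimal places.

Law of sines: sin A = a·sin C/c ≈ 0.30602.
Since c ≥ a, only the acute value applies: ∠A ≈ 0.311 rad.
Then ∠B = π − ∠C − ∠A ≈ 0.428 rad.
Law of sines gives b = c·sin B/sin C ≈ 6.7752.

6.775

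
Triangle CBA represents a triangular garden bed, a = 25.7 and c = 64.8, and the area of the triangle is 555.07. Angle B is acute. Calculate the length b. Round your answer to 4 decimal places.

From area = ½·a·c·sin B, we get sin B = 2·area/(a·c) ≈ 0.66661.
Taking the acute solution, ∠B ≈ 41.81°.
Law of cosines then gives b ≈ 48.752.

48.7522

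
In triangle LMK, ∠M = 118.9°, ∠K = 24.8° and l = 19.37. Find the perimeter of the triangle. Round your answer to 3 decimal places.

61.738

The third angle is ∠L = 180° − ∠M − ∠K = 36.30°.
Law of sines: m = l·sin M/sin L ≈ 28.644.
Law of sines: k = l·sin K/sin L ≈ 13.724.
Semiperimeter s = (19.37+28.644+13.724)/2 = 30.869.
Perimeter = 19.37 + 28.644 + 13.724 = 61.738.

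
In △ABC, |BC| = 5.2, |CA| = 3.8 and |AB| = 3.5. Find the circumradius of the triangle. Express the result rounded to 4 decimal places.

By the law of cosines, cos A = (|CA|² + |AB|² − |BC|²) / (2·|CA|·|AB|) ≈ -0.01316, so ∠A ≈ 1.5840 rad.
Circumradius = |BC|/(2 sin A) ≈ 2.6002.

R ≈ 2.6002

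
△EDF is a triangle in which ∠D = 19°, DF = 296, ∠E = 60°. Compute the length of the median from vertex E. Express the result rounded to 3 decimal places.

m_E ≈ 201.423

The third angle is ∠F = 180° − ∠E − ∠D = 101.00°.
Law of sines: FE = DF·sin D/sin E ≈ 111.28.
Law of sines: ED = DF·sin F/sin E ≈ 335.51.
Median from E: ½√(2·FE² + 2·ED² − DF²) ≈ 201.42.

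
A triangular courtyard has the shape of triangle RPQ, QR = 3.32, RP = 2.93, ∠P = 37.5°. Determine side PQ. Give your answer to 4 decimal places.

5.1247

Law of sines: sin Q = RP·sin P/QR ≈ 0.53725.
Since QR ≥ RP, only the acute value applies: ∠Q ≈ 32.50°.
Then ∠R = 180° − ∠P − ∠Q ≈ 110.00°.
Law of sines gives PQ = QR·sin R/sin P ≈ 5.1247.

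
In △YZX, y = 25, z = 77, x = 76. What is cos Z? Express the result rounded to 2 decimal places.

By the law of cosines, cos Z = (x² + y² − z²) / (2·x·y) ≈ 0.12421, so ∠Z ≈ 82.86°.

cos Z ≈ 0.12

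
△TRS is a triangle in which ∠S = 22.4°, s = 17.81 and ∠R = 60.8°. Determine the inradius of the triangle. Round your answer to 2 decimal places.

6.87

The third angle is ∠T = 180° − ∠R − ∠S = 96.80°.
Law of sines: t = s·sin T/sin S ≈ 46.408.
Law of sines: r = s·sin R/sin S ≈ 40.798.
Area = ½·s·t·sin R ≈ 360.75.
Semiperimeter p = (46.408+40.798+17.81)/2 = 52.508.
Inradius = area/p = 360.75/52.508 ≈ 6.8703.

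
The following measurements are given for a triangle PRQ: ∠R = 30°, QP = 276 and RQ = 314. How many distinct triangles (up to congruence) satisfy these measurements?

RQ·sin R = 314·sin(30°) ≈ 157.
Since RQ sin R < QP < RQ (157 < 276 < 314), two triangles exist.

2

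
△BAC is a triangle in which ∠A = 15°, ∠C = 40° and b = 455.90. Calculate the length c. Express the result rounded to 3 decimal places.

The third angle is ∠B = 180° − ∠A − ∠C = 125.00°.
Law of sines: c = b·sin C/sin B ≈ 357.74.

357.744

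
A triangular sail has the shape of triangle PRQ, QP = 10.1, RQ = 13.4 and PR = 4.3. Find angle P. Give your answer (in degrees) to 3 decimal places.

132.839

By the law of cosines, cos P = (QP² + PR² − RQ²) / (2·QP·PR) ≈ -0.67994, so ∠P ≈ 132.84°.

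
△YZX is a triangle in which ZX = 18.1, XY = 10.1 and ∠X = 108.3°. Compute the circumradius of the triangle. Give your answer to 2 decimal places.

R ≈ 12.29

By the law of cosines, YZ² = ZX² + XY² − 2·ZX·XY·cos X = 544.42, so YZ ≈ 23.333.
Area = ½·ZX·XY·sin X ≈ 86.782.
Circumradius = YZ/(2 sin X) ≈ 12.288.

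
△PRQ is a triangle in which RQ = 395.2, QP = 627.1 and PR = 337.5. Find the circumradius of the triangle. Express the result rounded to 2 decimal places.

353.48

By the law of cosines, cos P = (QP² + PR² − RQ²) / (2·QP·PR) ≈ 0.82916, so ∠P ≈ 33.99°.
Circumradius = RQ/(2 sin P) ≈ 353.48.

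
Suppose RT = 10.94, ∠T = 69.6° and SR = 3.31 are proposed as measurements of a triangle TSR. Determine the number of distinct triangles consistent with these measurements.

RT·sin T = 10.94·sin(69.6°) ≈ 10.25.
Since SR = 3.31 < 10.25 = RT sin T, no triangle exists.

0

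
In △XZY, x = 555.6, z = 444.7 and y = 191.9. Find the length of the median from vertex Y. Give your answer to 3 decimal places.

Median from Y: ½√(2·x² + 2·z² − y²) ≈ 493.98.

493.982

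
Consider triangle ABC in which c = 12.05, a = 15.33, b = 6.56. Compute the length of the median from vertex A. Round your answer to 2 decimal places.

m_A ≈ 5.95

Median from A: ½√(2·b² + 2·c² − a²) ≈ 5.9469.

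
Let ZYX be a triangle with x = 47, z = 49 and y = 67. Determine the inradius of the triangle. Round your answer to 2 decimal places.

r ≈ 14.12

Semiperimeter s = (49 + 67 + 47)/2 = 81.5.
Heron's formula: area = √(81.5·32.5·14.5·34.5) ≈ 1151.1.
Inradius = area/s = 1151.1/81.5 ≈ 14.124.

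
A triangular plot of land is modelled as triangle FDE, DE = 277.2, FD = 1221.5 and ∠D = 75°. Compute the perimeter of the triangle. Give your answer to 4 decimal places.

perimeter ≈ 2679.2210

By the law of cosines, EF² = FD² + DE² − 2·FD·DE·cos D = 1.3936e+06, so EF ≈ 1180.5.
Semiperimeter s = (277.2+1180.5+1221.5)/2 = 1339.6.
Perimeter = 277.2 + 1180.5 + 1221.5 = 2679.2.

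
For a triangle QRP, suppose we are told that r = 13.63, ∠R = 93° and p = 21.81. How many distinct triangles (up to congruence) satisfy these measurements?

0

p·sin R = 21.81·sin(93°) ≈ 21.78.
Since ∠R is not acute, a triangle exists only if r > p; here r ≤ p, so there is no triangle.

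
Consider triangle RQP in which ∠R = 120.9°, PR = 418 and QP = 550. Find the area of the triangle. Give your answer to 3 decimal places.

36279.408

Law of sines: sin Q = PR·sin R/QP ≈ 0.65213.
Since QP ≥ PR, only the acute value applies: ∠Q ≈ 40.70°.
Then ∠P = 180° − ∠R − ∠Q ≈ 18.40°.
Law of sines gives RQ = QP·sin P/sin R ≈ 202.3.
Area = ½·QP·PR·sin P ≈ 36279.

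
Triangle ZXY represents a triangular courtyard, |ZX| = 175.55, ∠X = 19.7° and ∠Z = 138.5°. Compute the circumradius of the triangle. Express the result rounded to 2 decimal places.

The third angle is ∠Y = 180° − ∠Z − ∠X = 21.80°.
Law of sines: |XY| = |ZX|·sin Z/sin Y ≈ 313.23.
Law of sines: |YZ| = |ZX|·sin X/sin Y ≈ 159.35.
Circumradius = |ZX|/(2 sin Y) ≈ 236.36.

R ≈ 236.36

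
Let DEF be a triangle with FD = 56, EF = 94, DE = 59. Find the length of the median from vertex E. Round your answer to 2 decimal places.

Median from E: ½√(2·DE² + 2·EF² − FD²) ≈ 73.311.

m_E ≈ 73.31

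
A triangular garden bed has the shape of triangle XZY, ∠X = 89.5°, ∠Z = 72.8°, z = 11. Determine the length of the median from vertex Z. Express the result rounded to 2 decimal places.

m_Z ≈ 6.49

The third angle is ∠Y = 180° − ∠X − ∠Z = 17.70°.
Law of sines: x = z·sin X/sin Z ≈ 11.515.
Law of sines: y = z·sin Y/sin Z ≈ 3.5009.
Median from Z: ½√(2·y² + 2·x² − z²) ≈ 6.4939.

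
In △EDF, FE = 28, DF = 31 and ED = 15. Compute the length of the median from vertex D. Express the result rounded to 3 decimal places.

19.925

Median from D: ½√(2·ED² + 2·DF² − FE²) ≈ 19.925.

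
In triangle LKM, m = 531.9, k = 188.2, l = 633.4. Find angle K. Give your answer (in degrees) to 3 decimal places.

∠K ≈ 15.693°

By the law of cosines, cos K = (m² + l² − k²) / (2·m·l) ≈ 0.96272, so ∠K ≈ 15.69°.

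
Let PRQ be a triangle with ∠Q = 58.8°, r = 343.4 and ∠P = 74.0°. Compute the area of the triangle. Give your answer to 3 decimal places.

area ≈ 66073.472

The third angle is ∠R = 180° − ∠Q − ∠P = 47.20°.
Law of sines: p = r·sin P/sin R ≈ 449.89.
Law of sines: q = r·sin Q/sin R ≈ 400.33.
Area = ½·r·p·sin Q ≈ 66073.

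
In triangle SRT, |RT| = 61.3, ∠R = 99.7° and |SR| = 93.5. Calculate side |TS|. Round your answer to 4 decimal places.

By the law of cosines, |TS|² = |SR|² + |RT|² − 2·|SR|·|RT|·cos R = 14431, so |TS| ≈ 120.13.

120.1306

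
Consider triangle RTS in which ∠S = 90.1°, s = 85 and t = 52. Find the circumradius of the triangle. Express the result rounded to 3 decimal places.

Law of sines: sin T = t·sin S/s ≈ 0.61176.
Since s ≥ t, only the acute value applies: ∠T ≈ 37.72°.
Then ∠R = 180° − ∠S − ∠T ≈ 52.18°.
Law of sines gives r = s·sin R/sin S ≈ 67.148.
Circumradius = s/(2 sin S) ≈ 42.5.

42.500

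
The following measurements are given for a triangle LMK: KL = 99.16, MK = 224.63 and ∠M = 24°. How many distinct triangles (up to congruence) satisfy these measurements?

2

MK·sin M = 224.63·sin(24°) ≈ 91.37.
Since MK sin M < KL < MK (91.37 < 99.16 < 224.63), two triangles exist.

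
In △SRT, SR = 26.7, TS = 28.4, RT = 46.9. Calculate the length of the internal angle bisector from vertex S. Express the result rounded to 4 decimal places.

By the law of cosines, cos S = (TS² + SR² − RT²) / (2·TS·SR) ≈ -0.44849, so ∠S ≈ 2.0359 rad.
The bisector from S has length 2·TS·SR·cos(∠S/2)/(TS+SR) ≈ 14.453.

t_S ≈ 14.4534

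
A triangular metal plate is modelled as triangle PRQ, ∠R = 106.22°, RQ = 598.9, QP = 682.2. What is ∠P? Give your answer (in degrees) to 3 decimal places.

Law of sines: sin P = RQ·sin R/QP ≈ 0.84295.
Since QP ≥ RQ, only the acute value applies: ∠P ≈ 57.45°.
Then ∠Q = 180° − ∠R − ∠P ≈ 16.33°.

57.453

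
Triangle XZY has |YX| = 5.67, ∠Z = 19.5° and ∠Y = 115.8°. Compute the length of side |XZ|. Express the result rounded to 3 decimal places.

The third angle is ∠X = 180° − ∠Z − ∠Y = 44.70°.
Law of sines: |XZ| = |YX|·sin Y/sin Z ≈ 15.293.

15.293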